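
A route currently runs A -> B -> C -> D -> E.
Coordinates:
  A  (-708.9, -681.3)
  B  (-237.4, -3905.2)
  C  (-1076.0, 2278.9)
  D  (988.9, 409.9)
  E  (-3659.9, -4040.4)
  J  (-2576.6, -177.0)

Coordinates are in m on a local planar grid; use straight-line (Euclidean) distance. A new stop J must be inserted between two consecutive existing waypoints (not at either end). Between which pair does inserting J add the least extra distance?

between B and C

Added distance for inserting J between each consecutive pair:
A–B: 3077.7 m
B–C: 1038.6 m
C–D: 3706.4 m
D–E: 1190.3 m
Smallest added distance is 1038.6 m, inserting between B and C.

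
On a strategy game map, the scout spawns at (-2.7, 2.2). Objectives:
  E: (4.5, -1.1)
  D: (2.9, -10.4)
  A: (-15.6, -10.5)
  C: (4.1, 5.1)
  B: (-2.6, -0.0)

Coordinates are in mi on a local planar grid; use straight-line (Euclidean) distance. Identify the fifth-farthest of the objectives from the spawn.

B

Distance to each, sorted:
A: 18.1 mi
D: 13.8 mi
E: 7.9 mi
C: 7.4 mi
B: 2.2 mi
The fifth-farthest is B at 2.2 mi.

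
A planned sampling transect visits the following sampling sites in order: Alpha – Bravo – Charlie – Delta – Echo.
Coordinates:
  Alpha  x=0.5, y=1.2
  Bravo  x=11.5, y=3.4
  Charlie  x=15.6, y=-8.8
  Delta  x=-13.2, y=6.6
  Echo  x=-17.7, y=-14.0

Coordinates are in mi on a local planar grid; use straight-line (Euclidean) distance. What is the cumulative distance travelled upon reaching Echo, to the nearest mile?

Leg distances:
Alpha→Bravo: 11.2 mi  (cumulative 11.2 mi)
Bravo→Charlie: 12.9 mi  (cumulative 24.1 mi)
Charlie→Delta: 32.7 mi  (cumulative 56.7 mi)
Delta→Echo: 21.1 mi  (cumulative 77.8 mi)
Cumulative distance at Echo ≈ 78 mi.

78 mi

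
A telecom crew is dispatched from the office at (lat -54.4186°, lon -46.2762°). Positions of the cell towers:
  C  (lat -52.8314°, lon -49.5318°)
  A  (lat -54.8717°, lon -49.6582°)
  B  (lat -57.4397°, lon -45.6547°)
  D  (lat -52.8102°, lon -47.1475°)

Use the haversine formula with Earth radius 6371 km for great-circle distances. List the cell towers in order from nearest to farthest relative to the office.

Computing each great-circle distance from (lat -54.4186°, lon -46.2762°):
D (lat -52.8102°, lon -47.1475°): 187.8 km
A (lat -54.8717°, lon -49.6582°): 223.3 km
C (lat -52.8314°, lon -49.5318°): 277.9 km
B (lat -57.4397°, lon -45.6547°): 338.2 km

D, A, C, B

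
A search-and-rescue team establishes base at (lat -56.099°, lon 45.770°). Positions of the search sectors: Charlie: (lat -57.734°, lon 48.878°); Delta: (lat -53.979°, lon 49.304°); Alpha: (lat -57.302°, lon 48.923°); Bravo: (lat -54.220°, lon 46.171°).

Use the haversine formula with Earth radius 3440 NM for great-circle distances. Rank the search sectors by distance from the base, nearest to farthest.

Computing each great-circle distance from (lat -56.099°, lon 45.770°):
Bravo (lat -54.220°, lon 46.171°): 113.6 NM
Alpha (lat -57.302°, lon 48.923°): 126.5 NM
Charlie (lat -57.734°, lon 48.878°): 141.4 NM
Delta (lat -53.979°, lon 49.304°): 176.0 NM

Bravo, Alpha, Charlie, Delta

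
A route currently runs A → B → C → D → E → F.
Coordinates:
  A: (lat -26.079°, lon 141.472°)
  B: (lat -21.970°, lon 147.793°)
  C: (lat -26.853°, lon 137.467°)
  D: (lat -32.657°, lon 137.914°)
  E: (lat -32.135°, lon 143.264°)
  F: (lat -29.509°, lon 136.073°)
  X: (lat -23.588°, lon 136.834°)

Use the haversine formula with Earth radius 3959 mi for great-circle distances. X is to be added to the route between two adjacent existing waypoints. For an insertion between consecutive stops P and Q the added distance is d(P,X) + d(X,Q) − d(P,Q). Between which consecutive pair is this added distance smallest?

Added distance for inserting X between each consecutive pair:
A–B: 555.3 mi
B–C: 204.2 mi
C–D: 457.2 mi
D–E: 1024.8 mi
E–F: 657.2 mi
Smallest added distance is 204.2 mi, inserting between B and C.

between B and C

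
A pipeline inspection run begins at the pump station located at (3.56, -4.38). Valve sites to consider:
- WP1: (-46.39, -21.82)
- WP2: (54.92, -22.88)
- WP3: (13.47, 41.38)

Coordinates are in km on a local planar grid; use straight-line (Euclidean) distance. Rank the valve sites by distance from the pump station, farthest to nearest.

Distance from the pump station at (3.56, -4.38) to each:
WP2 (54.92, -22.88): 54.6 km
WP1 (-46.39, -21.82): 52.9 km
WP3 (13.47, 41.38): 46.8 km

WP2, WP1, WP3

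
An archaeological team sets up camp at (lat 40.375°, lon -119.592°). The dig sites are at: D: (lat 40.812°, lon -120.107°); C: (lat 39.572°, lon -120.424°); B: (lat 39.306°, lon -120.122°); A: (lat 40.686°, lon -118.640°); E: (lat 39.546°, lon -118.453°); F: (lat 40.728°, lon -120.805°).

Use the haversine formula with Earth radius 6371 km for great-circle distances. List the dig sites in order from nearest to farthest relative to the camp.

D, A, F, C, B, E

Distance from the camp at (lat 40.375°, lon -119.592°) to each:
D (lat 40.812°, lon -120.107°): 65.2 km
A (lat 40.686°, lon -118.640°): 87.6 km
F (lat 40.728°, lon -120.805°): 109.7 km
C (lat 39.572°, lon -120.424°): 114.0 km
B (lat 39.306°, lon -120.122°): 127.2 km
E (lat 39.546°, lon -118.453°): 133.9 km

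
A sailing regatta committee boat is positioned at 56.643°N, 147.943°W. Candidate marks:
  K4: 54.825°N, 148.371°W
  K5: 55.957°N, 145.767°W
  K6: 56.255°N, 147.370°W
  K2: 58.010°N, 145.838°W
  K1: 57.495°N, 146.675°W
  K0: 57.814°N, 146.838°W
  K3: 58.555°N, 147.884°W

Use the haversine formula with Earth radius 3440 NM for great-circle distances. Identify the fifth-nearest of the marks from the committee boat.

Distances from the committee boat (56.643°N, 147.943°W):
K6: 30.1 NM
K1: 65.8 NM
K0: 78.9 NM
K5: 83.4 NM
K2: 106.7 NM
K4: 110.1 NM
K3: 114.8 NM
The fifth-nearest is K2 at 106.7 NM.

K2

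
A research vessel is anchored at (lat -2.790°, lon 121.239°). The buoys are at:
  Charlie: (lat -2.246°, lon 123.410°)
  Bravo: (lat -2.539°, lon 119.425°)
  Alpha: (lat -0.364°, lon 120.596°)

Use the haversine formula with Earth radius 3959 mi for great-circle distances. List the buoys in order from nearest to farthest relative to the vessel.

Bravo, Charlie, Alpha

Distance from the vessel at (lat -2.790°, lon 121.239°) to each:
Bravo (lat -2.539°, lon 119.425°): 126.4 mi
Charlie (lat -2.246°, lon 123.410°): 154.5 mi
Alpha (lat -0.364°, lon 120.596°): 173.4 mi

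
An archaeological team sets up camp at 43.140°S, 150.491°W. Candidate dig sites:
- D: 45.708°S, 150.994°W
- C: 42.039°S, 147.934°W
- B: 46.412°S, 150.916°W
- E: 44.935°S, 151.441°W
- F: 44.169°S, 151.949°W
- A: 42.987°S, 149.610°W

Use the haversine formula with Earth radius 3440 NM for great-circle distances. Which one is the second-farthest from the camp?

D

Distance to each, sorted:
B: 197.3 NM
D: 155.7 NM
C: 130.9 NM
E: 115.3 NM
F: 88.5 NM
A: 39.7 NM
The second-farthest is D at 155.7 NM.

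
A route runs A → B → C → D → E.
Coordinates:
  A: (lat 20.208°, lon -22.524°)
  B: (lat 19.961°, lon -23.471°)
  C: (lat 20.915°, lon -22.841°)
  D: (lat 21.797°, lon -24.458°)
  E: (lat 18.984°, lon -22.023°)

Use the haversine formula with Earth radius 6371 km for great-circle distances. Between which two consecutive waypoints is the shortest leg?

Leg distances:
A→B: 102.6 km
B→C: 124.7 km
C→D: 194.1 km
D→E: 402.8 km
The shortest leg is A–B at 102.6 km.

A–B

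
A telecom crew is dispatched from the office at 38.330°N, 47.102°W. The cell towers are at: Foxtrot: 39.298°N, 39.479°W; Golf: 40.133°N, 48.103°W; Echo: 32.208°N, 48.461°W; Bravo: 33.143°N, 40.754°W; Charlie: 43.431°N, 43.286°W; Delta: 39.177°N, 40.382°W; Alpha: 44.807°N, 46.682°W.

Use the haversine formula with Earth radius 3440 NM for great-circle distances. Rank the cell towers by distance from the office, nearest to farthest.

Distance from the office at 38.330°N, 47.102°W to each:
Golf 40.133°N, 48.103°W: 117.8 NM
Delta 39.177°N, 40.382°W: 318.6 NM
Charlie 43.431°N, 43.286°W: 351.8 NM
Foxtrot 39.298°N, 39.479°W: 361.2 NM
Echo 32.208°N, 48.461°W: 373.5 NM
Alpha 44.807°N, 46.682°W: 389.3 NM
Bravo 33.143°N, 40.754°W: 438.7 NM

Golf, Delta, Charlie, Foxtrot, Echo, Alpha, Bravo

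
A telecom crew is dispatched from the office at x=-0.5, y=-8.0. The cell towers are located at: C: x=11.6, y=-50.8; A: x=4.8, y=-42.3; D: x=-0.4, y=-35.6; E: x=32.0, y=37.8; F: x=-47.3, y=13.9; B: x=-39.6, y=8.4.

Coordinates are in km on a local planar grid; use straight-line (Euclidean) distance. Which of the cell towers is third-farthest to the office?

Distance to each, sorted:
E: 56.2 km
F: 51.7 km
C: 44.5 km
B: 42.4 km
A: 34.7 km
D: 27.6 km
The third-farthest is C at 44.5 km.

C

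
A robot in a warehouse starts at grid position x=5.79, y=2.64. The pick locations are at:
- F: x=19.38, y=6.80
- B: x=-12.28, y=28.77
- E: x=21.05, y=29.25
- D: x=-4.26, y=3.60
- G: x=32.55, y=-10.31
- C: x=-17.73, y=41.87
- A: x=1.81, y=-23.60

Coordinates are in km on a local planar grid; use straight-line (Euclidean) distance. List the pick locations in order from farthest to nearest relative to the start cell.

C, B, E, G, A, F, D

Computing each straight-line distance from x=5.79, y=2.64:
C x=-17.73, y=41.87: 45.7 km
B x=-12.28, y=28.77: 31.8 km
E x=21.05, y=29.25: 30.7 km
G x=32.55, y=-10.31: 29.7 km
A x=1.81, y=-23.60: 26.5 km
F x=19.38, y=6.80: 14.2 km
D x=-4.26, y=3.60: 10.1 km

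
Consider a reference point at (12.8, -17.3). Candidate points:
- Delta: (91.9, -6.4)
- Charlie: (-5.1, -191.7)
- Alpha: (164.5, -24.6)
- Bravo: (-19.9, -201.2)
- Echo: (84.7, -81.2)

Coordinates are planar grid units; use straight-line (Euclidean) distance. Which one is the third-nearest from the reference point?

Alpha

Distance to each, sorted:
Delta: 79.8
Echo: 96.2
Alpha: 151.9
Charlie: 175.3
Bravo: 186.8
The third-nearest is Alpha at 151.9.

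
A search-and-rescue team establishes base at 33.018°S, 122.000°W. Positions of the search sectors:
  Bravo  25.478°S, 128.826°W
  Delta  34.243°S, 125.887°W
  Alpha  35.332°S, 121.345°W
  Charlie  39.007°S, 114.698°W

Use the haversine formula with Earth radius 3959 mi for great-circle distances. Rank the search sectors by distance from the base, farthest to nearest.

Computing each great-circle distance from 33.018°S, 122.000°W:
Bravo 25.478°S, 128.826°W: 663.5 mi
Charlie 39.007°S, 114.698°W: 580.8 mi
Delta 34.243°S, 125.887°W: 239.1 mi
Alpha 35.332°S, 121.345°W: 164.2 mi

Bravo, Charlie, Delta, Alpha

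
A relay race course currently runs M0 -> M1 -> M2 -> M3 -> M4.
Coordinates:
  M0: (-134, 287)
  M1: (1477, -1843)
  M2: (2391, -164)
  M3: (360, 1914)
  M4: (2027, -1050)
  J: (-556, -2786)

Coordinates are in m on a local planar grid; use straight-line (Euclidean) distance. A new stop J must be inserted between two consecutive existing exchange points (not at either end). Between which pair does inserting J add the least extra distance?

Added distance for inserting J between each consecutive pair:
M0–M1: 2672.3 m
M1–M2: 4274.0 m
M2–M3: 5827.3 m
M3–M4: 4500.0 m
Smallest added distance is 2672.3 m, inserting between M0 and M1.

between M0 and M1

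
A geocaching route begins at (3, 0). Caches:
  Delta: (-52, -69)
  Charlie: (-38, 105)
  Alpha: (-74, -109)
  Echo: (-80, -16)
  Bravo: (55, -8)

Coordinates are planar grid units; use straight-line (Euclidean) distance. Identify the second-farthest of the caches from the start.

Charlie

Distance to each, sorted:
Alpha: 133.5
Charlie: 112.7
Delta: 88.2
Echo: 84.5
Bravo: 52.6
The second-farthest is Charlie at 112.7.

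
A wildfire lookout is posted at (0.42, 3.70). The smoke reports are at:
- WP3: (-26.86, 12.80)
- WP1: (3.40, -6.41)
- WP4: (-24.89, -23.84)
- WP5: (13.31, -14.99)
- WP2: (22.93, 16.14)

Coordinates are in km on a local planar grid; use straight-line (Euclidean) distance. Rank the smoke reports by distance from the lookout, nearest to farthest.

Distance from the lookout at (0.42, 3.70) to each:
WP1 (3.40, -6.41): 10.5 km
WP5 (13.31, -14.99): 22.7 km
WP2 (22.93, 16.14): 25.7 km
WP3 (-26.86, 12.80): 28.8 km
WP4 (-24.89, -23.84): 37.4 km

WP1, WP5, WP2, WP3, WP4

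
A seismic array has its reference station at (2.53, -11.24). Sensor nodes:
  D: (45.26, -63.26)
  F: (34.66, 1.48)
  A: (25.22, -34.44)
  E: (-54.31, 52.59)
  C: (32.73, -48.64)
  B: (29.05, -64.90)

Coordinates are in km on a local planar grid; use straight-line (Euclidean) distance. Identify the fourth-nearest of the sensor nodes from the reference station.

Distances from the reference station ((2.53, -11.24)):
A: 32.5 km
F: 34.6 km
C: 48.1 km
B: 59.9 km
D: 67.3 km
E: 85.5 km
The fourth-nearest is B at 59.9 km.

B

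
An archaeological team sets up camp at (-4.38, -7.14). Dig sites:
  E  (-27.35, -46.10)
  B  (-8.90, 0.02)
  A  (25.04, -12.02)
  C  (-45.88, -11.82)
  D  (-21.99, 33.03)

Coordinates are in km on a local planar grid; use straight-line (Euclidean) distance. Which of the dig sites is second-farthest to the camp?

Distances from the camp ((-4.38, -7.14)):
E: 45.2 km
D: 43.9 km
C: 41.8 km
A: 29.8 km
B: 8.5 km
The second-farthest is D at 43.9 km.

D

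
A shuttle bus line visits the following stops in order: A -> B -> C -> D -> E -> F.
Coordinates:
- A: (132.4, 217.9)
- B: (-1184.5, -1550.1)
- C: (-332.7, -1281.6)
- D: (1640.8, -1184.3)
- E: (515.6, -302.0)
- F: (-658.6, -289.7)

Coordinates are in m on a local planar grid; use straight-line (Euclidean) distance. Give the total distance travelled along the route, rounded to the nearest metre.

Leg distances:
A→B: 2204.6 m  (cumulative 2204.6 m)
B→C: 893.1 m  (cumulative 3097.7 m)
C→D: 1975.9 m  (cumulative 5073.6 m)
D→E: 1429.9 m  (cumulative 6503.4 m)
E→F: 1174.3 m  (cumulative 7677.7 m)
Total route length ≈ 7678 m.

7678 m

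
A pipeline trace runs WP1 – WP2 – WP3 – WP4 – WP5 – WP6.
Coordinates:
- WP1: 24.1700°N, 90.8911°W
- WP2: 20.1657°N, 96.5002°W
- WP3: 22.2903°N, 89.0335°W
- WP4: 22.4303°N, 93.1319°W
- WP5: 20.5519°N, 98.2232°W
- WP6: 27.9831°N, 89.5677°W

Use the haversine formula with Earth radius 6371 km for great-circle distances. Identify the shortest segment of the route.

WP3–WP4

Leg distances:
WP1→WP2: 729.1 km
WP2→WP3: 809.0 km
WP3→WP4: 421.7 km
WP4→WP5: 566.6 km
WP5→WP6: 1204.4 km
The shortest leg is WP3–WP4 at 421.7 km.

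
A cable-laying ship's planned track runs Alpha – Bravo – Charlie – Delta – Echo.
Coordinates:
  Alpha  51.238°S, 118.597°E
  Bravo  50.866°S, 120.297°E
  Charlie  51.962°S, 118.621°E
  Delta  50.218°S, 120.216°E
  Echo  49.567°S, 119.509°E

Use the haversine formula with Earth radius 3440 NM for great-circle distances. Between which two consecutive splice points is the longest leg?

Leg distances:
Alpha→Bravo: 67.9 NM
Bravo→Charlie: 90.9 NM
Charlie→Delta: 120.7 NM
Delta→Echo: 47.7 NM
The longest leg is Charlie–Delta at 120.7 NM.

Charlie–Delta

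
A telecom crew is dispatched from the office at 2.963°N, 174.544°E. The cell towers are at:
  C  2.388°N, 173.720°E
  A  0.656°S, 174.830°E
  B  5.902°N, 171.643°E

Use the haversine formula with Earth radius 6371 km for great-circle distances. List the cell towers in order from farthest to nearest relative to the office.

B, A, C

Distances from the office:
B 5.902°N, 171.643°E: 458.5 km
A 0.656°S, 174.830°E: 403.7 km
C 2.388°N, 173.720°E: 111.6 km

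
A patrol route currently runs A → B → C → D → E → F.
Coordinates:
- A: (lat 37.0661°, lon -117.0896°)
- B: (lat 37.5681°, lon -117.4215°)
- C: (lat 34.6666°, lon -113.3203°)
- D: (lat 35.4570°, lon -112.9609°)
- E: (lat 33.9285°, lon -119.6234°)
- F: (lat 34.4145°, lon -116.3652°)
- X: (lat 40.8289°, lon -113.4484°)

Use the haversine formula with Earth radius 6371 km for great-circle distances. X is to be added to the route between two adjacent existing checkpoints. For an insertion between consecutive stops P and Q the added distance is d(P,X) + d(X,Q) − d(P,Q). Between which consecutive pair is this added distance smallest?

between B and C

Added distance for inserting X between each consecutive pair:
A–B: 959.0 km
B–C: 694.3 km
C–D: 1190.4 km
D–E: 907.5 km
E–F: 1394.3 km
Smallest added distance is 694.3 km, inserting between B and C.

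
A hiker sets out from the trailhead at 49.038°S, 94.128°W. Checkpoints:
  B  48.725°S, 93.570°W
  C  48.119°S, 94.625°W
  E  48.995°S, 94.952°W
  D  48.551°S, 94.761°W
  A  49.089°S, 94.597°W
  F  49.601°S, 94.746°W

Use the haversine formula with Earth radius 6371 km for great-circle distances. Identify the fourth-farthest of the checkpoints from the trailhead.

Distances from the trailhead (49.038°S, 94.128°W):
C: 108.5 km
F: 77.0 km
D: 71.3 km
E: 60.3 km
B: 53.6 km
A: 34.6 km
The fourth-farthest is E at 60.3 km.

E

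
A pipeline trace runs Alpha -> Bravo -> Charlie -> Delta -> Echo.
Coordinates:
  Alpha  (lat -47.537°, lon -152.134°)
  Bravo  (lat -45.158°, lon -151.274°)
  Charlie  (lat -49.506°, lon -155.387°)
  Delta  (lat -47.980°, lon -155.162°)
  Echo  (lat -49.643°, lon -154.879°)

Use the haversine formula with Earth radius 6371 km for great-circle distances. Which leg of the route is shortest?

Charlie–Delta

Leg distances:
Alpha→Bravo: 272.6 km
Bravo→Charlie: 574.1 km
Charlie→Delta: 170.5 km
Delta→Echo: 186.1 km
The shortest leg is Charlie–Delta at 170.5 km.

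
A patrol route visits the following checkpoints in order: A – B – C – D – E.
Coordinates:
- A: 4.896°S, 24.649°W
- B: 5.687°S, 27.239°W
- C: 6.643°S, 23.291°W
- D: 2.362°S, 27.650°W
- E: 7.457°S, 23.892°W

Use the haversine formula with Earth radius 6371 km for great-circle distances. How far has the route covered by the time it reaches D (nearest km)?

1427 km

Leg distances:
A→B: 300.0 km  (cumulative 300.0 km)
B→C: 449.2 km  (cumulative 749.2 km)
C→D: 678.2 km  (cumulative 1427.4 km)
Cumulative distance at D ≈ 1427 km.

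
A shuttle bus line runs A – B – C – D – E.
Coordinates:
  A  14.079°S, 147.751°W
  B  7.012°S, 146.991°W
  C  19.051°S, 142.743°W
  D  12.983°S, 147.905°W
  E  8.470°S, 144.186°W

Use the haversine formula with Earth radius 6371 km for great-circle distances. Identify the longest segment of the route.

Leg distances:
A→B: 790.2 km
B→C: 1415.2 km
C→D: 871.4 km
D→E: 645.6 km
The longest leg is B–C at 1415.2 km.

B–C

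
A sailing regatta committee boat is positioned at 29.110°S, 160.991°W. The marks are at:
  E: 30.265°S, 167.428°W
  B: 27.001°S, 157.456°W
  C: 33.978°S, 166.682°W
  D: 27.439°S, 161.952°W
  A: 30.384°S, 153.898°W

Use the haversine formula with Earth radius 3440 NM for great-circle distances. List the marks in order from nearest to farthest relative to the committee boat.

Distance from the committee boat at 29.110°S, 160.991°W to each:
D 27.439°S, 161.952°W: 112.5 NM
B 27.001°S, 157.456°W: 226.1 NM
E 30.265°S, 167.428°W: 342.8 NM
A 30.384°S, 153.898°W: 377.5 NM
C 33.978°S, 166.682°W: 412.4 NM

D, B, E, A, C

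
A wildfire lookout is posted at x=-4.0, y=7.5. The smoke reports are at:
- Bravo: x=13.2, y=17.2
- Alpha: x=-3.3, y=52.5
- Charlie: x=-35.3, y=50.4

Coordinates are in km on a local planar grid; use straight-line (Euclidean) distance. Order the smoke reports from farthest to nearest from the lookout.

Charlie, Alpha, Bravo

Computing each straight-line distance from x=-4.0, y=7.5:
Charlie x=-35.3, y=50.4: 53.1 km
Alpha x=-3.3, y=52.5: 45.0 km
Bravo x=13.2, y=17.2: 19.7 km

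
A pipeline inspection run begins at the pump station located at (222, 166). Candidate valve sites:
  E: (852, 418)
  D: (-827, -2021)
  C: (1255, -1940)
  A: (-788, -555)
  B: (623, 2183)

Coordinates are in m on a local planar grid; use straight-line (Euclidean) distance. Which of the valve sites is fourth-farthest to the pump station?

Distances from the pump station ((222, 166)):
D: 2425.6 m
C: 2345.7 m
B: 2056.5 m
A: 1240.9 m
E: 678.5 m
The fourth-farthest is A at 1240.9 m.

A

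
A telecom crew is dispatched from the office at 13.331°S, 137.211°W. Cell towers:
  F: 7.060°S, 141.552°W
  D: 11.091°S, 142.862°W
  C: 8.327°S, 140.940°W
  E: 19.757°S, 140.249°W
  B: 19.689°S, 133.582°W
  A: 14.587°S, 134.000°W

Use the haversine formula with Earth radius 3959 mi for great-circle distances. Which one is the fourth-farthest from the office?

Distances from the office (13.331°S, 137.211°W):
F: 524.2 mi
B: 500.7 mi
E: 487.4 mi
C: 428.4 mi
D: 411.8 mi
A: 232.1 mi
The fourth-farthest is C at 428.4 mi.

C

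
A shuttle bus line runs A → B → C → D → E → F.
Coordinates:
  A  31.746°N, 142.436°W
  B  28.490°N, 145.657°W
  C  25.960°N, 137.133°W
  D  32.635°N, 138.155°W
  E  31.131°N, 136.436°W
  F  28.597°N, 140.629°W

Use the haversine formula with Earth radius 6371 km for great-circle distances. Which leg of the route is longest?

Leg distances:
A→B: 476.4 km
B→C: 888.3 km
C→D: 748.8 km
D→E: 233.0 km
E→F: 492.8 km
The longest leg is B–C at 888.3 km.

B–C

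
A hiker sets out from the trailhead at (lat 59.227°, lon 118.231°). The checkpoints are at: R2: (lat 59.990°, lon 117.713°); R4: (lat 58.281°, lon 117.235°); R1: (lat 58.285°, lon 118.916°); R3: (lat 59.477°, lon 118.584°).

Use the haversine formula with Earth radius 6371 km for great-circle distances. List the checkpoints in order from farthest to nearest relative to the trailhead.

Distance from the trailhead at (lat 59.227°, lon 118.231°) to each:
R4 (lat 58.281°, lon 117.235°): 119.9 km
R1 (lat 58.285°, lon 118.916°): 111.9 km
R2 (lat 59.990°, lon 117.713°): 89.7 km
R3 (lat 59.477°, lon 118.584°): 34.3 km

R4, R1, R2, R3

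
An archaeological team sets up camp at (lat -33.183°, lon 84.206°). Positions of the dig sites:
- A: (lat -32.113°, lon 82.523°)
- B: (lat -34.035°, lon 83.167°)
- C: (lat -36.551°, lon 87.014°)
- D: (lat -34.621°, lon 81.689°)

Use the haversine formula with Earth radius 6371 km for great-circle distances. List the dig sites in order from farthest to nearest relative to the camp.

C, D, A, B

Computing each great-circle distance from (lat -33.183°, lon 84.206°):
C (lat -36.551°, lon 87.014°): 453.7 km
D (lat -34.621°, lon 81.689°): 282.0 km
A (lat -32.113°, lon 82.523°): 197.4 km
B (lat -34.035°, lon 83.167°): 135.0 km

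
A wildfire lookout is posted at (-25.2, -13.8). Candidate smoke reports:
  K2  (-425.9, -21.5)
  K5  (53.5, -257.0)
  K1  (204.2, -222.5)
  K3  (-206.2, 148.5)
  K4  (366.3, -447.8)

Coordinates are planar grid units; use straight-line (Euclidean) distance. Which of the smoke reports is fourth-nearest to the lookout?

K2

Distance to each, sorted:
K3: 243.1
K5: 255.6
K1: 310.1
K2: 400.8
K4: 584.5
The fourth-nearest is K2 at 400.8.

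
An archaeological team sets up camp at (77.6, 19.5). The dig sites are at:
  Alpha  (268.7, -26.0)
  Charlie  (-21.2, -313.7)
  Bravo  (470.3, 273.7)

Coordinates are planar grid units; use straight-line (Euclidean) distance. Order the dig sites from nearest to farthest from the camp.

Distances from the camp:
Alpha (268.7, -26.0): 196.4
Charlie (-21.2, -313.7): 347.5
Bravo (470.3, 273.7): 467.8

Alpha, Charlie, Bravo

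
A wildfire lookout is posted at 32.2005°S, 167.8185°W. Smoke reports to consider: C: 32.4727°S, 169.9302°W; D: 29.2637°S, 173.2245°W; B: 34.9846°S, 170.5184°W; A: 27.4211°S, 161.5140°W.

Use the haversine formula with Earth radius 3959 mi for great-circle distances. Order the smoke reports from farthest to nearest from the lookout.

A, D, B, C

Computing each great-circle distance from 32.2005°S, 167.8185°W:
A 27.4211°S, 161.5140°W: 501.7 mi
D 29.2637°S, 173.2245°W: 379.7 mi
B 34.9846°S, 170.5184°W: 247.3 mi
C 32.4727°S, 169.9302°W: 124.7 mi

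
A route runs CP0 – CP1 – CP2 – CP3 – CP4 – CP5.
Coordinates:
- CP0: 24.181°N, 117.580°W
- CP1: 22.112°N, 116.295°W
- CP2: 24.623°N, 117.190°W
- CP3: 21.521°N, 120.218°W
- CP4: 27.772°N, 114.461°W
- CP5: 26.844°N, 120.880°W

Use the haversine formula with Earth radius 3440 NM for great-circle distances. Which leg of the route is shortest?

CP0–CP1

Leg distances:
CP0→CP1: 143.0 NM
CP1→CP2: 158.6 NM
CP2→CP3: 250.3 NM
CP3→CP4: 489.3 NM
CP4→CP5: 346.9 NM
The shortest leg is CP0–CP1 at 143.0 NM.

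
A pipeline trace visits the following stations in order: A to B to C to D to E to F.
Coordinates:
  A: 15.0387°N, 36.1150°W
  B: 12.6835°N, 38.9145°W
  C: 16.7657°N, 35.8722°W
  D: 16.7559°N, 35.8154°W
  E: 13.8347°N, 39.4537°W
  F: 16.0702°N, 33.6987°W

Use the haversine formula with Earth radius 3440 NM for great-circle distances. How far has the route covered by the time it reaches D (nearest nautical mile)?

Leg distances:
A→B: 215.9 NM  (cumulative 215.9 NM)
B→C: 302.1 NM  (cumulative 518.0 NM)
C→D: 3.3 NM  (cumulative 521.3 NM)
Cumulative distance at D ≈ 521 NM.

521 NM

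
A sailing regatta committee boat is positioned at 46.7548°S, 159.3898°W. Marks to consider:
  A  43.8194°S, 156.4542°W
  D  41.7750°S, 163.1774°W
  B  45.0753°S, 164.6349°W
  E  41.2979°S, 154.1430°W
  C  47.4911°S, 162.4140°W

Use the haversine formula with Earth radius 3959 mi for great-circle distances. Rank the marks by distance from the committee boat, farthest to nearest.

E, D, B, A, C

Distance from the committee boat at 46.7548°S, 159.3898°W to each:
E 41.2979°S, 154.1430°W: 458.2 mi
D 41.7750°S, 163.1774°W: 391.7 mi
B 45.0753°S, 164.6349°W: 277.5 mi
A 43.8194°S, 156.4542°W: 248.0 mi
C 47.4911°S, 162.4140°W: 151.0 mi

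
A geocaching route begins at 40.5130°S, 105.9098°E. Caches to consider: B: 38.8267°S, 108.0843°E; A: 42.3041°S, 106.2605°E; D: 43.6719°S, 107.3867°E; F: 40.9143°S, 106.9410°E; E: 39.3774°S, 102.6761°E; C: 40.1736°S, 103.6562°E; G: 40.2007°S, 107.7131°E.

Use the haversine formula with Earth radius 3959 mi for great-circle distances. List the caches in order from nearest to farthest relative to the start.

F, G, C, A, B, E, D

Computing each great-circle distance from 40.5130°S, 105.9098°E:
F 40.9143°S, 106.9410°E: 60.7 mi
G 40.2007°S, 107.7131°E: 97.4 mi
C 40.1736°S, 103.6562°E: 121.0 mi
A 42.3041°S, 106.2605°E: 125.1 mi
B 38.8267°S, 108.0843°E: 164.2 mi
E 39.3774°S, 102.6761°E: 188.4 mi
D 43.6719°S, 107.3867°E: 231.0 mi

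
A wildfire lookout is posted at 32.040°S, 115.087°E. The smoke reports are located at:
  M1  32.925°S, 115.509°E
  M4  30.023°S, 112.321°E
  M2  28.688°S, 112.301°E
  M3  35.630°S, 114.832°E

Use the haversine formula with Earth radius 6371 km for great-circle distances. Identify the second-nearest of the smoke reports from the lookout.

Distances from the lookout (32.040°S, 115.087°E):
M1: 106.1 km
M4: 346.0 km
M3: 399.9 km
M2: 458.6 km
The second-nearest is M4 at 346.0 km.

M4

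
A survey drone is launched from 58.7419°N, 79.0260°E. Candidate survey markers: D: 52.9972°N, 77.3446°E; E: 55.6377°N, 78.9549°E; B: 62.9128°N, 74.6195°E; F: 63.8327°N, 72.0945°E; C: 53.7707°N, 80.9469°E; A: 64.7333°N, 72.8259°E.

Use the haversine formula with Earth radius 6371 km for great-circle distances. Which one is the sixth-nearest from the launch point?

Distance to each, sorted:
E: 345.2 km
B: 521.4 km
C: 565.3 km
D: 647.3 km
F: 675.6 km
A: 741.1 km
The sixth-nearest is A at 741.1 km.

A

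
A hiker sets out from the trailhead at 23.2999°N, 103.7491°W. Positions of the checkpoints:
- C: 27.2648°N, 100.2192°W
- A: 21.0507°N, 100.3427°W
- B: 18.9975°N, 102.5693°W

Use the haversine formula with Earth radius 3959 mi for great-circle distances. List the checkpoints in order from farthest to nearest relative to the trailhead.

Computing each great-circle distance from 23.2999°N, 103.7491°W:
C 27.2648°N, 100.2192°W: 351.7 mi
B 18.9975°N, 102.5693°W: 306.8 mi
A 21.0507°N, 100.3427°W: 267.7 mi

C, B, A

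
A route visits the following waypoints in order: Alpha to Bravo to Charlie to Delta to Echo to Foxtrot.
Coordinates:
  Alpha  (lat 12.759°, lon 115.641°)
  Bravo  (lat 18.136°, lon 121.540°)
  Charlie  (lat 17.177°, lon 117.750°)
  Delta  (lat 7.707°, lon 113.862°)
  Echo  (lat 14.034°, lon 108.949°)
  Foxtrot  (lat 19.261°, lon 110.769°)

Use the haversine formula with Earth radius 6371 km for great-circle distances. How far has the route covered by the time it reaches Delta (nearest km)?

Leg distances:
Alpha→Bravo: 870.0 km  (cumulative 870.0 km)
Bravo→Charlie: 415.5 km  (cumulative 1285.4 km)
Charlie→Delta: 1134.3 km  (cumulative 2419.7 km)
Cumulative distance at Delta ≈ 2420 km.

2420 km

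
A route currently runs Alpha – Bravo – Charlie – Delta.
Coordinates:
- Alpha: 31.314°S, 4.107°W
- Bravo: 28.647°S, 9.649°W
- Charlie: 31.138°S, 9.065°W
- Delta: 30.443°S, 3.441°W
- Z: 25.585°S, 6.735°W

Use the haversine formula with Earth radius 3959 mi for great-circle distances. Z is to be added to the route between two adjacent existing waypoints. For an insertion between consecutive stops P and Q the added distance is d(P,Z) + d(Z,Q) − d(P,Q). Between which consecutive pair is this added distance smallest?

between Alpha and Bravo

Added distance for inserting Z between each consecutive pair:
Alpha–Bravo: 324.7 mi
Bravo–Charlie: 510.6 mi
Charlie–Delta: 462.9 mi
Smallest added distance is 324.7 mi, inserting between Alpha and Bravo.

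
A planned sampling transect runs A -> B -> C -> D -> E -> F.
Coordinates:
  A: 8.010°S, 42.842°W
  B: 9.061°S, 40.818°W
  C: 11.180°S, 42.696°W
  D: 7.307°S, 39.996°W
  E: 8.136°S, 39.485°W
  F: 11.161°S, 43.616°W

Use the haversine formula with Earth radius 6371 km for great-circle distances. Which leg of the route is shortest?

D–E

Leg distances:
A→B: 251.4 km
B→C: 312.7 km
C→D: 522.7 km
D→E: 108.0 km
E→F: 564.1 km
The shortest leg is D–E at 108.0 km.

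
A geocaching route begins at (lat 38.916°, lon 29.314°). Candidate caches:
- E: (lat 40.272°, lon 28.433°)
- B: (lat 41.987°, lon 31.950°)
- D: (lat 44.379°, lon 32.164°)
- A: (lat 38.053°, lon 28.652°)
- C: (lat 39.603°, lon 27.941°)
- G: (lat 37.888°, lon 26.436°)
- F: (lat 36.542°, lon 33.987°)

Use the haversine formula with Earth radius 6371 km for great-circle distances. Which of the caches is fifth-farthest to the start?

E

Distances from the start ((lat 38.916°, lon 29.314°)):
D: 651.9 km
F: 488.3 km
B: 407.8 km
G: 275.6 km
E: 168.6 km
C: 140.7 km
A: 111.9 km
The fifth-farthest is E at 168.6 km.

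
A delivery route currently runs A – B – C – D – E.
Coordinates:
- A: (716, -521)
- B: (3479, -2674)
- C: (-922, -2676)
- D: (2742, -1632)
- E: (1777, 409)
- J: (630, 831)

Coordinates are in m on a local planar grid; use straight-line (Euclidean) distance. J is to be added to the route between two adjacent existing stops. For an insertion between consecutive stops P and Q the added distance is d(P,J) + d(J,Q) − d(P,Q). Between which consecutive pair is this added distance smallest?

between D and E

Added distance for inserting J between each consecutive pair:
A–B: 2368.8 m
B–C: 3950.9 m
C–D: 3269.8 m
D–E: 2209.1 m
Smallest added distance is 2209.1 m, inserting between D and E.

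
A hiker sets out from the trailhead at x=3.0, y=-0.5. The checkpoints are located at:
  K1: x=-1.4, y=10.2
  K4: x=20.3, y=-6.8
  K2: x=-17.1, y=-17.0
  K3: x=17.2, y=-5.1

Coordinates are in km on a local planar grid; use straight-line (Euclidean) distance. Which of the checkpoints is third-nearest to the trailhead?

K4

Distance to each, sorted:
K1: 11.6 km
K3: 14.9 km
K4: 18.4 km
K2: 26.0 km
The third-nearest is K4 at 18.4 km.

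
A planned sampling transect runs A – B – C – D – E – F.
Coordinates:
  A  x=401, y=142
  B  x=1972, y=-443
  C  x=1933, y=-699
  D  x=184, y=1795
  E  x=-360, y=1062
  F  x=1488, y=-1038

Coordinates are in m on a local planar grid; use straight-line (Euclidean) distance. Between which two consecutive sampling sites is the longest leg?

Leg distances:
A→B: 1676.4 m
B→C: 259.0 m
C→D: 3046.2 m
D→E: 912.8 m
E→F: 2797.3 m
The longest leg is C–D at 3046.2 m.

C–D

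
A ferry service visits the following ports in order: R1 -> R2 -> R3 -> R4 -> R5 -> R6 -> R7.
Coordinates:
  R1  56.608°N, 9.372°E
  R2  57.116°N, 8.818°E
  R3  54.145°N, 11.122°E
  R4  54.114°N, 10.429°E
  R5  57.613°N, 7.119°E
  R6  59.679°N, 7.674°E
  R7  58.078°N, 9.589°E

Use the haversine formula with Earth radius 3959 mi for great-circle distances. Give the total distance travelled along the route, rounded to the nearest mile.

Leg distances:
R1→R2: 40.9 mi  (cumulative 40.9 mi)
R2→R3: 224.1 mi  (cumulative 264.9 mi)
R3→R4: 28.1 mi  (cumulative 293.1 mi)
R4→R5: 273.7 mi  (cumulative 566.7 mi)
R5→R6: 144.1 mi  (cumulative 710.9 mi)
R6→R7: 130.0 mi  (cumulative 840.9 mi)
Total route length ≈ 841 mi.

841 mi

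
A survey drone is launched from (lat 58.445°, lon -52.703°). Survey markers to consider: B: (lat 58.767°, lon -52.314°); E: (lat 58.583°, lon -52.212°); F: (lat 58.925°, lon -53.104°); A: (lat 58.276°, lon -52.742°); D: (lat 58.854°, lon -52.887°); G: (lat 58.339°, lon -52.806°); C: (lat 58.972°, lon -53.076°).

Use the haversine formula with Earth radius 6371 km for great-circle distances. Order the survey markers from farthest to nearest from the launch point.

C, F, D, B, E, A, G

Distance from the launch point at (lat 58.445°, lon -52.703°) to each:
C (lat 58.972°, lon -53.076°): 62.4 km
F (lat 58.925°, lon -53.104°): 58.2 km
D (lat 58.854°, lon -52.887°): 46.7 km
B (lat 58.767°, lon -52.314°): 42.3 km
E (lat 58.583°, lon -52.212°): 32.4 km
A (lat 58.276°, lon -52.742°): 18.9 km
G (lat 58.339°, lon -52.806°): 13.2 km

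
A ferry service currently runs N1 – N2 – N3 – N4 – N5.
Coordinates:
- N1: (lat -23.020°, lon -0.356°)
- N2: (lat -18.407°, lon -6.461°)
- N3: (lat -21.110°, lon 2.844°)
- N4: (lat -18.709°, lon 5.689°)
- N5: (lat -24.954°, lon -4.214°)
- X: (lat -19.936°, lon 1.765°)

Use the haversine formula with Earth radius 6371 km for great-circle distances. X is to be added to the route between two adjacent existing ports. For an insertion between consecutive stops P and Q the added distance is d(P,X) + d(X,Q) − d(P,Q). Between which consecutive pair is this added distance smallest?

Added distance for inserting X between each consecutive pair:
N1–N2: 471.5 km
N2–N3: 33.8 km
N3–N4: 206.3 km
N4–N5: 28.5 km
Smallest added distance is 28.5 km, inserting between N4 and N5.

between N4 and N5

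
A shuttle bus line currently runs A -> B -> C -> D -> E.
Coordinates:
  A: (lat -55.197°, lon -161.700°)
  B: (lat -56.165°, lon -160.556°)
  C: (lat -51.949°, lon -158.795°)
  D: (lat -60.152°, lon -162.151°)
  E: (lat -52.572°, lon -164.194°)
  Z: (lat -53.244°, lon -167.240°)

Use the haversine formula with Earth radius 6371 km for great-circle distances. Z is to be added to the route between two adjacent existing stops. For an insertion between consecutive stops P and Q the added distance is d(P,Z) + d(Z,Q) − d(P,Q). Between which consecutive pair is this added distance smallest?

Added distance for inserting Z between each consecutive pair:
A–B: 829.1 km
B–C: 643.3 km
C–D: 480.6 km
D–E: 193.4 km
Smallest added distance is 193.4 km, inserting between D and E.

between D and E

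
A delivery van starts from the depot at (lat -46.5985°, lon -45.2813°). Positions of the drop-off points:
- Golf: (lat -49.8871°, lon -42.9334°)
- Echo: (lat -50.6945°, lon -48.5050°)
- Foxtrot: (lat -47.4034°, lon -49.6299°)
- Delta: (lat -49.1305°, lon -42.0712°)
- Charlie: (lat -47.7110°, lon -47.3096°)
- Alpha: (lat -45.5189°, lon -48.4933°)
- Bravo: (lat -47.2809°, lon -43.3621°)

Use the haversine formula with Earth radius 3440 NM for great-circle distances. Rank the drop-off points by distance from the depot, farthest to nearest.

Echo, Golf, Delta, Foxtrot, Alpha, Charlie, Bravo

Distances from the depot:
Echo (lat -50.6945°, lon -48.5050°): 277.1 NM
Golf (lat -49.8871°, lon -42.9334°): 218.6 NM
Delta (lat -49.1305°, lon -42.0712°): 199.5 NM
Foxtrot (lat -47.4034°, lon -49.6299°): 184.5 NM
Alpha (lat -45.5189°, lon -48.4933°): 148.7 NM
Charlie (lat -47.7110°, lon -47.3096°): 106.4 NM
Bravo (lat -47.2809°, lon -43.3621°): 88.7 NM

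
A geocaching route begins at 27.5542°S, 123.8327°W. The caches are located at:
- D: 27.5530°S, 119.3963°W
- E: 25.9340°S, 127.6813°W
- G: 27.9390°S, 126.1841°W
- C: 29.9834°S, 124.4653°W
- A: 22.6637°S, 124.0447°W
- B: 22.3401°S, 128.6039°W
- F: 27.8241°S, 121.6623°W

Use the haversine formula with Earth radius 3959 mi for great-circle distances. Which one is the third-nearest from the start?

C

Distances from the start (27.5542°S, 123.8327°W):
F: 134.1 mi
G: 146.2 mi
C: 172.2 mi
E: 262.5 mi
D: 271.8 mi
A: 338.2 mi
B: 468.0 mi
The third-nearest is C at 172.2 mi.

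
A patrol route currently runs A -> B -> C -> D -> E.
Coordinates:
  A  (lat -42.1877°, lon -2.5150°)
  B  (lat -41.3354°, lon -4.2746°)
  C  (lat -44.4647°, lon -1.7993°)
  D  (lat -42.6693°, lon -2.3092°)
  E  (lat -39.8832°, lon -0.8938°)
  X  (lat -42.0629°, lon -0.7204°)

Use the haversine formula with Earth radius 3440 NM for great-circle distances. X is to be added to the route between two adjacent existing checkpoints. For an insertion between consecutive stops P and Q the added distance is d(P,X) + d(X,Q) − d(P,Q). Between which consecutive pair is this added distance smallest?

Added distance for inserting X between each consecutive pair:
A–B: 151.5 NM
B–C: 99.8 NM
C–D: 121.0 NM
D–E: 31.4 NM
Smallest added distance is 31.4 NM, inserting between D and E.

between D and E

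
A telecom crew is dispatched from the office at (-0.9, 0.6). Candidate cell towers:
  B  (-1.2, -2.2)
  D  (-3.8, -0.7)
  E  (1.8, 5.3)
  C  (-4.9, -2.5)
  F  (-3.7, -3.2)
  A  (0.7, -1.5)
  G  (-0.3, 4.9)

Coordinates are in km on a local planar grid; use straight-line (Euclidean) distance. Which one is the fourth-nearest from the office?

G

Distances from the office ((-0.9, 0.6)):
A: 2.6 km
B: 2.8 km
D: 3.2 km
G: 4.3 km
F: 4.7 km
C: 5.1 km
E: 5.4 km
The fourth-nearest is G at 4.3 km.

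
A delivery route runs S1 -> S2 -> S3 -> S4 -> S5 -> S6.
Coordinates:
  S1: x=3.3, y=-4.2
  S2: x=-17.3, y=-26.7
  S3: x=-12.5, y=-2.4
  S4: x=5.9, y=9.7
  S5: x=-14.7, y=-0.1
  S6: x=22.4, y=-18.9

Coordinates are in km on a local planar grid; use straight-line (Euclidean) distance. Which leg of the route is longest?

Leg distances:
S1→S2: 30.5 km
S2→S3: 24.8 km
S3→S4: 22.0 km
S4→S5: 22.8 km
S5→S6: 41.6 km
The longest leg is S5–S6 at 41.6 km.

S5–S6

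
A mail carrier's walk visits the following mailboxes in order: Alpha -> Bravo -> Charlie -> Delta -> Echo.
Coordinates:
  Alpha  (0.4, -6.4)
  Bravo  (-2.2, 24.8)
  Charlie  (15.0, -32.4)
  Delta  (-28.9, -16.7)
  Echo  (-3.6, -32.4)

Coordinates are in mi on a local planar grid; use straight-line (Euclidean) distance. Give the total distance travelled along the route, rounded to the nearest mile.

167 mi

Leg distances:
Alpha→Bravo: 31.3 mi  (cumulative 31.3 mi)
Bravo→Charlie: 59.7 mi  (cumulative 91.0 mi)
Charlie→Delta: 46.6 mi  (cumulative 137.7 mi)
Delta→Echo: 29.8 mi  (cumulative 167.4 mi)
Total route length ≈ 167 mi.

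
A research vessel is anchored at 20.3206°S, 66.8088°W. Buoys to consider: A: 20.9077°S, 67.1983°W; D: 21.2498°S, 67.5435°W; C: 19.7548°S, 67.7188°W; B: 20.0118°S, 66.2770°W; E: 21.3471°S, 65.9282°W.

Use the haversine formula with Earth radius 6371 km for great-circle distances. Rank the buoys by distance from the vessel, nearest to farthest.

Computing each great-circle distance from 20.3206°S, 66.8088°W:
B 20.0118°S, 66.2770°W: 65.3 km
A 20.9077°S, 67.1983°W: 76.8 km
C 19.7548°S, 67.7188°W: 114.0 km
D 21.2498°S, 67.5435°W: 128.5 km
E 21.3471°S, 65.9282°W: 146.3 km

B, A, C, D, E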